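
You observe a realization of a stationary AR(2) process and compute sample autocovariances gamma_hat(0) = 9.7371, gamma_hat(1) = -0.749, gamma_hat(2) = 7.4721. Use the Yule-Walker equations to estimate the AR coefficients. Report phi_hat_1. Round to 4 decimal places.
\hat\phi_{1} = -0.0180

The Yule-Walker equations for an AR(p) process read, in matrix form,
  Gamma_p phi = r_p,   with   (Gamma_p)_{ij} = gamma(|i - j|),
                       (r_p)_i = gamma(i),   i,j = 1..p.
Substitute the sample gammas (Toeplitz matrix and right-hand side of size 2):
  Gamma_p = [[9.7371, -0.749], [-0.749, 9.7371]]
  r_p     = [-0.749, 7.4721]
Written out:
  9.7371 phi_1 - 0.749 phi_2 = -0.749
  -0.749 phi_1 + 9.7371 phi_2 = 7.4721
Solve by Cramer's rule:
  det = gamma(0)^2 - gamma(1)^2 = (9.7371)^2 - (-0.749)^2 = 94.81111641 - 0.561001 = 94.25011541
  phi_hat_1 = [gamma(1) gamma(0) - gamma(1) gamma(2)] / det = [(-0.749)(9.7371) - (-0.749)(7.4721)] / 94.25011541 = -1.696485 / 94.25011541 = -0.018
  phi_hat_2 = [gamma(0) gamma(2) - gamma(1)^2] / det = [(9.7371)(7.4721) - (-0.749)^2] / 94.25011541 = 72.19558391 / 94.25011541 = 0.766
So phi_hat = [-0.0180, 0.7660].
Therefore phi_hat_1 = -0.0180.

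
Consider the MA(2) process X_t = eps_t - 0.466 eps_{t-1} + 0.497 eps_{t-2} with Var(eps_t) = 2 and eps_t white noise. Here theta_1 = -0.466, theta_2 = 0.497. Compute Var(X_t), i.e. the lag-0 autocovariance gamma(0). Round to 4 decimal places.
\gamma(0) = 2.9283

For an MA(q) process X_t = eps_t + sum_i theta_i eps_{t-i} with
Var(eps_t) = sigma^2, the variance is
  gamma(0) = sigma^2 * (1 + sum_i theta_i^2).
  sum_i theta_i^2 = (-0.466)^2 + (0.497)^2 = 0.217156 + 0.247009 = 0.464165.
  gamma(0) = 2 * (1 + 0.464165) = 2 * 1.464165 = 2.92833, which rounds to 2.9283.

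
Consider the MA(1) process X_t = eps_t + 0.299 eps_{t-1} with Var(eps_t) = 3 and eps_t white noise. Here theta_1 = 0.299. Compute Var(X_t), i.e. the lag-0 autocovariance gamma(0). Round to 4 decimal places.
\gamma(0) = 3.2682

For an MA(q) process X_t = eps_t + sum_i theta_i eps_{t-i} with
Var(eps_t) = sigma^2, the variance is
  gamma(0) = sigma^2 * (1 + sum_i theta_i^2).
  sum_i theta_i^2 = (0.299)^2 = 0.089401.
  gamma(0) = 3 * (1 + 0.089401) = 3 * 1.089401 = 3.268203, which rounds to 3.2682.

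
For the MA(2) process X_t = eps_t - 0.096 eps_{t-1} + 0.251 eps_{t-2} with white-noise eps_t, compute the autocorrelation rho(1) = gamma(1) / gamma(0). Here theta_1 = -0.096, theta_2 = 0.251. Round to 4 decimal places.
\rho(1) = -0.1120

For an MA(q) process with theta_0 = 1, the autocovariance is
  gamma(k) = sigma^2 * sum_{i=0..q-k} theta_i * theta_{i+k},
and rho(k) = gamma(k) / gamma(0). Sigma^2 cancels.
  numerator   = (1)*(-0.096) + (-0.096)*(0.251) = -0.120096.
  denominator = (1)^2 + (-0.096)^2 + (0.251)^2 = 1.072217.
  rho(1) = -0.120096 / 1.072217 = -0.1120.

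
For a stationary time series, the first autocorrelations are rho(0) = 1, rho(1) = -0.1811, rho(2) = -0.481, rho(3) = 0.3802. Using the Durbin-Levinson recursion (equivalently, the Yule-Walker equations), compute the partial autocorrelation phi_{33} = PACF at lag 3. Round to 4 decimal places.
\phi_{33} = 0.2169

The PACF at lag k is phi_{kk}, the last component of the solution
to the Yule-Walker system G_k phi = r_k where
  (G_k)_{ij} = rho(|i - j|), (r_k)_i = rho(i), i,j = 1..k.
Equivalently, Durbin-Levinson gives phi_{kk} iteratively:
  phi_{11} = rho(1)
  phi_{kk} = [rho(k) - sum_{j=1..k-1} phi_{k-1,j} rho(k-j)]
            / [1 - sum_{j=1..k-1} phi_{k-1,j} rho(j)],
  phi_{k,j} = phi_{k-1,j} - phi_{kk} phi_{k-1,k-j},  j = 1..k-1.
Step k = 1:
  phi_11 = rho(1) = -0.1811.
Step k = 2:
  phi_22 = [rho(2) - phi_11 rho(1)] / [1 - phi_11 rho(1)] = [-0.481 - (-0.1811)(-0.1811)] / [1 - (-0.1811)(-0.1811)]
         = -0.51379721 / 0.96720279 = -0.53122.
  Update: phi_21 = phi_11 - phi_22 phi_11 = -0.1811 - (-0.53122)(-0.1811) = -0.277304.
Step k = 3:
  phi_33 = [rho(3) - phi_21 rho(2) - phi_22 rho(1)] / [1 - phi_21 rho(1) - phi_22 rho(2)]
    numerator   = 0.3802 - (-0.277304)(-0.481) - (-0.53122)(-0.1811) = 0.15061293
    denominator = 1 - (-0.277304)(-0.1811) - (-0.53122)(-0.481) = 0.69426357
  phi_33 = 0.15061293 / 0.69426357 = 0.2169.
Therefore phi_{33} = 0.2169.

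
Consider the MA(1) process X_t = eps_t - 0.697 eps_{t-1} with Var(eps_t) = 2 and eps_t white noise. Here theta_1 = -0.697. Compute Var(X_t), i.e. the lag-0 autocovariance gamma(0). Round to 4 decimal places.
\gamma(0) = 2.9716

For an MA(q) process X_t = eps_t + sum_i theta_i eps_{t-i} with
Var(eps_t) = sigma^2, the variance is
  gamma(0) = sigma^2 * (1 + sum_i theta_i^2).
  sum_i theta_i^2 = (-0.697)^2 = 0.485809.
  gamma(0) = 2 * (1 + 0.485809) = 2 * 1.485809 = 2.971618, which rounds to 2.9716.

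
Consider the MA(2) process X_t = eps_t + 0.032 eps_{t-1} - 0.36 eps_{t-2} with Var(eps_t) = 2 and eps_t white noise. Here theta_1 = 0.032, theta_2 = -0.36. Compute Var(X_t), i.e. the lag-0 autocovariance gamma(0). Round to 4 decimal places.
\gamma(0) = 2.2612

For an MA(q) process X_t = eps_t + sum_i theta_i eps_{t-i} with
Var(eps_t) = sigma^2, the variance is
  gamma(0) = sigma^2 * (1 + sum_i theta_i^2).
  sum_i theta_i^2 = (0.032)^2 + (-0.36)^2 = 0.001024 + 0.1296 = 0.130624.
  gamma(0) = 2 * (1 + 0.130624) = 2 * 1.130624 = 2.261248, which rounds to 2.2612.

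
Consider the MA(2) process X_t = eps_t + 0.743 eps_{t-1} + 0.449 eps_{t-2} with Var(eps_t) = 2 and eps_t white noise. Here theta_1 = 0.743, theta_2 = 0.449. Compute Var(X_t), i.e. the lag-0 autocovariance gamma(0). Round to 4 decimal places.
\gamma(0) = 3.5073

For an MA(q) process X_t = eps_t + sum_i theta_i eps_{t-i} with
Var(eps_t) = sigma^2, the variance is
  gamma(0) = sigma^2 * (1 + sum_i theta_i^2).
  sum_i theta_i^2 = (0.743)^2 + (0.449)^2 = 0.552049 + 0.201601 = 0.75365.
  gamma(0) = 2 * (1 + 0.75365) = 2 * 1.75365 = 3.5073.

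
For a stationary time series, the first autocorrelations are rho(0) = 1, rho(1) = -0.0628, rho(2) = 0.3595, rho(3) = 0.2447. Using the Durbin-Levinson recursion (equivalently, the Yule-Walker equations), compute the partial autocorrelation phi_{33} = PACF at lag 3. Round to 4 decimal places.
\phi_{33} = 0.3240

The PACF at lag k is phi_{kk}, the last component of the solution
to the Yule-Walker system G_k phi = r_k where
  (G_k)_{ij} = rho(|i - j|), (r_k)_i = rho(i), i,j = 1..k.
Equivalently, Durbin-Levinson gives phi_{kk} iteratively:
  phi_{11} = rho(1)
  phi_{kk} = [rho(k) - sum_{j=1..k-1} phi_{k-1,j} rho(k-j)]
            / [1 - sum_{j=1..k-1} phi_{k-1,j} rho(j)],
  phi_{k,j} = phi_{k-1,j} - phi_{kk} phi_{k-1,k-j},  j = 1..k-1.
Step k = 1:
  phi_11 = rho(1) = -0.0628.
Step k = 2:
  phi_22 = [rho(2) - phi_11 rho(1)] / [1 - phi_11 rho(1)] = [0.3595 - (-0.0628)(-0.0628)] / [1 - (-0.0628)(-0.0628)]
         = 0.35555616 / 0.99605616 = 0.356964.
  Update: phi_21 = phi_11 - phi_22 phi_11 = -0.0628 - (0.356964)(-0.0628) = -0.040383.
Step k = 3:
  phi_33 = [rho(3) - phi_21 rho(2) - phi_22 rho(1)] / [1 - phi_21 rho(1) - phi_22 rho(2)]
    numerator   = 0.2447 - (-0.040383)(0.3595) - (0.356964)(-0.0628) = 0.2816349
    denominator = 1 - (-0.040383)(-0.0628) - (0.356964)(0.3595) = 0.86913542
  phi_33 = 0.2816349 / 0.86913542 = 0.324.
Therefore phi_{33} = 0.3240.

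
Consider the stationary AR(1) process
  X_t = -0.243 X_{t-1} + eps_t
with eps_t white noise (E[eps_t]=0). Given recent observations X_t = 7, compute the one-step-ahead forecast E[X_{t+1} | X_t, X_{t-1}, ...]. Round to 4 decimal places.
E[X_{t+1} \mid \mathcal F_t] = -1.7010

For an AR(p) model X_t = c + sum_i phi_i X_{t-i} + eps_t, the
one-step-ahead conditional mean is
  E[X_{t+1} | X_t, ...] = c + sum_i phi_i X_{t+1-i}.
Substitute known values:
  E[X_{t+1} | ...] = (-0.243) * (7)
                   = -1.7010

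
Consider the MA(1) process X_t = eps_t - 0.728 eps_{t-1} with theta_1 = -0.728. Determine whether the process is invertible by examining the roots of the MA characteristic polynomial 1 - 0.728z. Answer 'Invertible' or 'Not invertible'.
\text{Invertible}

The MA(q) characteristic polynomial is P(z) = 1 - 0.728z.
Invertibility requires all roots to lie outside the unit circle, i.e. |z| > 1 for every root.
This is linear in z: 1 + (-0.728) z = 0  =>  z = -1/(-0.728) = 1.373626,  |z| = 1.373626.
Moduli of all roots: 1.3736.
All moduli strictly greater than 1? Yes.
Verdict: Invertible.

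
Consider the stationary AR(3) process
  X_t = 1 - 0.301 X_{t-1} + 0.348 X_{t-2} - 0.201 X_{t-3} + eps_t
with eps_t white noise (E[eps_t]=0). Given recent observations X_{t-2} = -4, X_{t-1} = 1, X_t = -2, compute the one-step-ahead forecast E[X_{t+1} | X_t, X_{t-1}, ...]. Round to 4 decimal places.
E[X_{t+1} \mid \mathcal F_t] = 2.7540

For an AR(p) model X_t = c + sum_i phi_i X_{t-i} + eps_t, the
one-step-ahead conditional mean is
  E[X_{t+1} | X_t, ...] = c + sum_i phi_i X_{t+1-i}.
Substitute known values:
  E[X_{t+1} | ...] = 1 + (-0.301) * (-2) + (0.348) * (1) + (-0.201) * (-4)
                   = 2.7540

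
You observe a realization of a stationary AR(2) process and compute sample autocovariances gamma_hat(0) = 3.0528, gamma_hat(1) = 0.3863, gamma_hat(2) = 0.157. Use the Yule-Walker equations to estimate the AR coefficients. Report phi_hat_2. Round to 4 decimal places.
\hat\phi_{2} = 0.0360

The Yule-Walker equations for an AR(p) process read, in matrix form,
  Gamma_p phi = r_p,   with   (Gamma_p)_{ij} = gamma(|i - j|),
                       (r_p)_i = gamma(i),   i,j = 1..p.
Substitute the sample gammas (Toeplitz matrix and right-hand side of size 2):
  Gamma_p = [[3.0528, 0.3863], [0.3863, 3.0528]]
  r_p     = [0.3863, 0.157]
Written out:
  3.0528 phi_1 + 0.3863 phi_2 = 0.3863
  0.3863 phi_1 + 3.0528 phi_2 = 0.157
Solve by Cramer's rule:
  det = gamma(0)^2 - gamma(1)^2 = (3.0528)^2 - (0.3863)^2 = 9.31958784 - 0.14922769 = 9.17036015
  phi_hat_1 = [gamma(1) gamma(0) - gamma(1) gamma(2)] / det = [(0.3863)(3.0528) - (0.3863)(0.157)] / 9.17036015 = 1.11864754 / 9.17036015 = 0.122
  phi_hat_2 = [gamma(0) gamma(2) - gamma(1)^2] / det = [(3.0528)(0.157) - (0.3863)^2] / 9.17036015 = 0.33006191 / 9.17036015 = 0.036
So phi_hat = [0.1220, 0.0360].
Therefore phi_hat_2 = 0.0360.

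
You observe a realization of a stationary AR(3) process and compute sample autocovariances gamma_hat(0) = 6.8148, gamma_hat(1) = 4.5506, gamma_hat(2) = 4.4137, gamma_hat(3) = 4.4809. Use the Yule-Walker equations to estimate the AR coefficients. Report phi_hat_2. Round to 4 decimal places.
\hat\phi_{2} = 0.2410

The Yule-Walker equations for an AR(p) process read, in matrix form,
  Gamma_p phi = r_p,   with   (Gamma_p)_{ij} = gamma(|i - j|),
                       (r_p)_i = gamma(i),   i,j = 1..p.
Substitute the sample gammas (Toeplitz matrix and right-hand side of size 3):
  Gamma_p = [[6.8148, 4.5506, 4.4137], [4.5506, 6.8148, 4.5506], [4.4137, 4.5506, 6.8148]]
  r_p     = [4.5506, 4.4137, 4.4809]
Written out (R1..R3):
  (R1) 6.8148 phi_1 + 4.5506 phi_2 + 4.4137 phi_3 = 4.5506
  (R2) 4.5506 phi_1 + 6.8148 phi_2 + 4.5506 phi_3 = 4.4137
  (R3) 4.4137 phi_1 + 4.5506 phi_2 + 6.8148 phi_3 = 4.4809
Gaussian elimination:
  R2 <- R2 - (4.5506/6.8148) R1 = R2 - (0.667753) R1:  3.776125 phi_2 + 1.603341 phi_3 = 1.375025
  R3 <- R3 - (4.4137/6.8148) R1 = R3 - (0.647664) R1:  1.603341 phi_2 + 3.956206 phi_3 = 1.533641
  R3 <- R3 - (1.603341/3.776125) R2 = R3 - (0.424599) R2:  3.275428 phi_3 = 0.949806
Back-substitution:
  phi_hat_3 = 0.949806 / 3.275428 = 0.289979
  phi_hat_2 = (1.375025 - (1.603341)(0.289979)) / 3.776125 = 0.241012
  phi_hat_1 = (4.5506 - (4.5506)(0.241012) - (4.4137)(0.289979)) / 6.8148 = 0.319007
So phi_hat = [0.3190, 0.2410, 0.2900].
Therefore phi_hat_2 = 0.2410.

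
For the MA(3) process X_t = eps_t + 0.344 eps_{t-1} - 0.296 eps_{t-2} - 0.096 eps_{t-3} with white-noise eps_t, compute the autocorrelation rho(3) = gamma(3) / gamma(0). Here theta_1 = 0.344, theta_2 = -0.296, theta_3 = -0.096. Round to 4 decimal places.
\rho(3) = -0.0790

For an MA(q) process with theta_0 = 1, the autocovariance is
  gamma(k) = sigma^2 * sum_{i=0..q-k} theta_i * theta_{i+k},
and rho(k) = gamma(k) / gamma(0). Sigma^2 cancels.
  numerator   = (1)*(-0.096) = -0.096.
  denominator = (1)^2 + (0.344)^2 + (-0.296)^2 + (-0.096)^2 = 1.215168.
  rho(3) = -0.096 / 1.215168 = -0.0790.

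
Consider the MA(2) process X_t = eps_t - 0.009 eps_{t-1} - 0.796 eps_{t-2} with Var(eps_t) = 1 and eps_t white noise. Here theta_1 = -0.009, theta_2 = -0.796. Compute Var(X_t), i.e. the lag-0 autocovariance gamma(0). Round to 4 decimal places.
\gamma(0) = 1.6337

For an MA(q) process X_t = eps_t + sum_i theta_i eps_{t-i} with
Var(eps_t) = sigma^2, the variance is
  gamma(0) = sigma^2 * (1 + sum_i theta_i^2).
  sum_i theta_i^2 = (-0.009)^2 + (-0.796)^2 = 0.000081 + 0.633616 = 0.633697.
  gamma(0) = 1 * (1 + 0.633697) = 1 * 1.633697 = 1.633697, which rounds to 1.6337.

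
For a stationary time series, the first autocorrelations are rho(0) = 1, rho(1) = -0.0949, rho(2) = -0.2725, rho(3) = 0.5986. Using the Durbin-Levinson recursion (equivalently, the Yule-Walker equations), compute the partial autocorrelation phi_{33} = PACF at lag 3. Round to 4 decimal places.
\phi_{33} = 0.5910

The PACF at lag k is phi_{kk}, the last component of the solution
to the Yule-Walker system G_k phi = r_k where
  (G_k)_{ij} = rho(|i - j|), (r_k)_i = rho(i), i,j = 1..k.
Equivalently, Durbin-Levinson gives phi_{kk} iteratively:
  phi_{11} = rho(1)
  phi_{kk} = [rho(k) - sum_{j=1..k-1} phi_{k-1,j} rho(k-j)]
            / [1 - sum_{j=1..k-1} phi_{k-1,j} rho(j)],
  phi_{k,j} = phi_{k-1,j} - phi_{kk} phi_{k-1,k-j},  j = 1..k-1.
Step k = 1:
  phi_11 = rho(1) = -0.0949.
Step k = 2:
  phi_22 = [rho(2) - phi_11 rho(1)] / [1 - phi_11 rho(1)] = [-0.2725 - (-0.0949)(-0.0949)] / [1 - (-0.0949)(-0.0949)]
         = -0.28150601 / 0.99099399 = -0.284064.
  Update: phi_21 = phi_11 - phi_22 phi_11 = -0.0949 - (-0.284064)(-0.0949) = -0.121858.
Step k = 3:
  phi_33 = [rho(3) - phi_21 rho(2) - phi_22 rho(1)] / [1 - phi_21 rho(1) - phi_22 rho(2)]
    numerator   = 0.5986 - (-0.121858)(-0.2725) - (-0.284064)(-0.0949) = 0.53843607
    denominator = 1 - (-0.121858)(-0.0949) - (-0.284064)(-0.2725) = 0.91102818
  phi_33 = 0.53843607 / 0.91102818 = 0.591.
Therefore phi_{33} = 0.5910.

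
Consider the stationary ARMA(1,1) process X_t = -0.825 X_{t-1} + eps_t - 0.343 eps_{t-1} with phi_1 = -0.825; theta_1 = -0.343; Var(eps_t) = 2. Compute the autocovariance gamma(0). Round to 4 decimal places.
\gamma(0) = 10.5431

Multiply the model equation by X_{t-k} and take expectations. With theta_0 = psi_0 = 1 and psi_j the MA(infinity) weights, this gives
  gamma(k) - sum_i phi_i gamma(k-i) = c_k,
  c_k = sigma^2 * sum_{j=k..q} theta_j psi_{j-k}   (c_k = 0 for k > q),
using gamma(-m) = gamma(m).
psi-weights needed (psi_j = theta_j + sum_i phi_i psi_{j-i}):
  psi_1 = theta_1 + phi_1 = -0.343 + (-0.825) = -1.168
Right-hand sides:
  c_0 = sigma^2 (1 + theta_1 psi_1) = 2 * (1 + (-0.343)(-1.168)) = 2 * 1.400624 = 2.801248
  c_1 = sigma^2 theta_1 = 2 * (-0.343) = -0.686
  c_2 = 0
Equations for k = 0 and k = 1 (AR order 1):
  gamma(0) = phi_1 gamma(1) + c_0
  gamma(1) = phi_1 gamma(0) + c_1
Substituting the second into the first: gamma(0) (1 - phi_1^2) = c_0 + phi_1 c_1, so
  gamma(0) = (c_0 + phi_1 c_1) / (1 - phi_1^2) = (2.801248 + (-0.825)(-0.686)) / (1 - (-0.825)^2) = 3.367198 / 0.319375 = 10.543086.
Therefore gamma(0) = 10.5431 (to 4 decimal places).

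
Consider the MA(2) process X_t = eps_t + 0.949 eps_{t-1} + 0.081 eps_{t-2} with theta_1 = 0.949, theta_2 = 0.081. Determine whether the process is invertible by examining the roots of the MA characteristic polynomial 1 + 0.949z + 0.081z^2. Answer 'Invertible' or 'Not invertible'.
\text{Invertible}

The MA(q) characteristic polynomial is P(z) = 1 + 0.949z + 0.081z^2.
Invertibility requires all roots to lie outside the unit circle, i.e. |z| > 1 for every root.
Set 1 + (0.949) z + (0.081) z^2 = 0, i.e. a z^2 + b z + c = 0 with a = 0.081, b = 0.949, c = 1.
Discriminant D = b^2 - 4ac = (0.949)^2 - 4*(0.081)*1 = 0.900601 - (0.324) = 0.576601.
D >= 0, so the roots are real: z = (-b +/- sqrt(D)) / (2a) = (-0.949 +/- 0.759342) / (0.162).
  z_1 = (-0.949 + 0.759342) / (0.162) = -1.1707,   |z_1| = 1.1707.
  z_2 = (-0.949 - 0.759342) / (0.162) = -10.5453,   |z_2| = 10.5453.
Moduli of all roots: 1.1707, 10.5453.
All moduli strictly greater than 1? Yes.
Verdict: Invertible.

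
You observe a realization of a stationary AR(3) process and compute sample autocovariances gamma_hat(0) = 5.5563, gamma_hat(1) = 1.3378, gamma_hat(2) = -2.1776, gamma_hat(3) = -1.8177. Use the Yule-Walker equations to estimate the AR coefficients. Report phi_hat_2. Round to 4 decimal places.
\hat\phi_{2} = -0.4420

The Yule-Walker equations for an AR(p) process read, in matrix form,
  Gamma_p phi = r_p,   with   (Gamma_p)_{ij} = gamma(|i - j|),
                       (r_p)_i = gamma(i),   i,j = 1..p.
Substitute the sample gammas (Toeplitz matrix and right-hand side of size 3):
  Gamma_p = [[5.5563, 1.3378, -2.1776], [1.3378, 5.5563, 1.3378], [-2.1776, 1.3378, 5.5563]]
  r_p     = [1.3378, -2.1776, -1.8177]
Written out (R1..R3):
  (R1) 5.5563 phi_1 + 1.3378 phi_2 - 2.1776 phi_3 = 1.3378
  (R2) 1.3378 phi_1 + 5.5563 phi_2 + 1.3378 phi_3 = -2.1776
  (R3) -2.1776 phi_1 + 1.3378 phi_2 + 5.5563 phi_3 = -1.8177
Gaussian elimination:
  R2 <- R2 - (1.3378/5.5563) R1 = R2 - (0.240772) R1:  5.234196 phi_2 + 1.862105 phi_3 = -2.499704
  R3 <- R3 - (-2.1776/5.5563) R1 = R3 - (-0.391915) R1:  1.862105 phi_2 + 4.702865 phi_3 = -1.293395
  R3 <- R3 - (1.862105/5.234196) R2 = R3 - (0.355758) R2:  4.040407 phi_3 = -0.404107
Back-substitution:
  phi_hat_3 = -0.404107 / 4.040407 = -0.100016
  phi_hat_2 = (-2.499704 - (1.862105)(-0.100016)) / 5.234196 = -0.44199
  phi_hat_1 = (1.3378 - (1.3378)(-0.44199) - (-2.1776)(-0.100016)) / 5.5563 = 0.307993
So phi_hat = [0.3080, -0.4420, -0.1000].
Therefore phi_hat_2 = -0.4420.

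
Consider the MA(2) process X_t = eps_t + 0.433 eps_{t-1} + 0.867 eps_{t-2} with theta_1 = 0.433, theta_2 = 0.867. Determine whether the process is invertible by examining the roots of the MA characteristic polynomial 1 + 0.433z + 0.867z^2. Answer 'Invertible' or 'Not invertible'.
\text{Invertible}

The MA(q) characteristic polynomial is P(z) = 1 + 0.433z + 0.867z^2.
Invertibility requires all roots to lie outside the unit circle, i.e. |z| > 1 for every root.
Set 1 + (0.433) z + (0.867) z^2 = 0, i.e. a z^2 + b z + c = 0 with a = 0.867, b = 0.433, c = 1.
Discriminant D = b^2 - 4ac = (0.433)^2 - 4*(0.867)*1 = 0.187489 - (3.468) = -3.280511.
D < 0, so the roots are the complex-conjugate pair z = (-b +/- i sqrt(-D)) / (2a) = -0.2497 +/- 1.0445i.
For a conjugate pair |z|^2 = z * conj(z) = (product of roots) = c/a = 1/(0.867) = 1.153403, so |z| = sqrt(1.153403) = 1.074 for both roots.
Moduli of all roots: 1.0740, 1.0740.
All moduli strictly greater than 1? Yes.
Verdict: Invertible.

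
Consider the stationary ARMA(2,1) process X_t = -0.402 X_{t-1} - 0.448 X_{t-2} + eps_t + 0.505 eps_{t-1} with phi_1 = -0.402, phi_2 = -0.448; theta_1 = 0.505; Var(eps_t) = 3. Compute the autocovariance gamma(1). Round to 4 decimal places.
\gamma(1) = -0.0541

Multiply the model equation by X_{t-k} and take expectations. With theta_0 = psi_0 = 1 and psi_j the MA(infinity) weights, this gives
  gamma(k) - sum_i phi_i gamma(k-i) = c_k,
  c_k = sigma^2 * sum_{j=k..q} theta_j psi_{j-k}   (c_k = 0 for k > q),
using gamma(-m) = gamma(m).
psi-weights needed (psi_j = theta_j + sum_i phi_i psi_{j-i}):
  psi_1 = theta_1 + phi_1 = 0.505 + (-0.402) = 0.103
Right-hand sides:
  c_0 = sigma^2 (1 + theta_1 psi_1) = 3 * (1 + (0.505)(0.103)) = 3 * 1.052015 = 3.156045
  c_1 = sigma^2 theta_1 = 3 * (0.505) = 1.515
  c_2 = 0
Equations for k = 0, 1, 2 (AR order 2, c_2 = 0):
  (E0) gamma(0) = phi_1 gamma(1) + phi_2 gamma(2) + c_0
  (E1) gamma(1) = phi_1 gamma(0) + phi_2 gamma(1) + c_1
  (E2) gamma(2) = phi_1 gamma(1) + phi_2 gamma(0)
From (E1): gamma(1) = A gamma(0) + B with
  A = phi_1 / (1 - phi_2) = -0.402 / 1.448 = -0.277624,   B = c_1 / (1 - phi_2) = 1.515 / 1.448 = 1.046271.
Insert (E2) into (E0): gamma(0) (1 - phi_2^2) = phi_1 (1 + phi_2) gamma(1) + c_0.
  phi_1 (1 + phi_2) = (-0.402)(0.552) = -0.221904,   1 - phi_2^2 = 0.799296.
Replace gamma(1) by A gamma(0) + B and collect gamma(0):
  gamma(0) [0.799296 - (-0.221904)(-0.277624)] = (-0.221904)(1.046271) + 3.156045
  gamma(0) * 0.73769 = 2.923873
  gamma(0) = 2.923873 / 0.73769 = 3.963553.
  gamma(1) = A gamma(0) + B = (-0.277624)(3.963553) + (1.046271) = -0.054108.
Therefore gamma(1) = -0.0541 (to 4 decimal places).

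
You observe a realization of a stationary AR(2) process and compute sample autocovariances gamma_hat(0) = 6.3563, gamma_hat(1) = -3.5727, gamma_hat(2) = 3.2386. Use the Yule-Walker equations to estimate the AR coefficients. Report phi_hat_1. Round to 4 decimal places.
\hat\phi_{1} = -0.4030

The Yule-Walker equations for an AR(p) process read, in matrix form,
  Gamma_p phi = r_p,   with   (Gamma_p)_{ij} = gamma(|i - j|),
                       (r_p)_i = gamma(i),   i,j = 1..p.
Substitute the sample gammas (Toeplitz matrix and right-hand side of size 2):
  Gamma_p = [[6.3563, -3.5727], [-3.5727, 6.3563]]
  r_p     = [-3.5727, 3.2386]
Written out:
  6.3563 phi_1 - 3.5727 phi_2 = -3.5727
  -3.5727 phi_1 + 6.3563 phi_2 = 3.2386
Solve by Cramer's rule:
  det = gamma(0)^2 - gamma(1)^2 = (6.3563)^2 - (-3.5727)^2 = 40.40254969 - 12.76418529 = 27.6383644
  phi_hat_1 = [gamma(1) gamma(0) - gamma(1) gamma(2)] / det = [(-3.5727)(6.3563) - (-3.5727)(3.2386)] / 27.6383644 = -11.13860679 / 27.6383644 = -0.403
  phi_hat_2 = [gamma(0) gamma(2) - gamma(1)^2] / det = [(6.3563)(3.2386) - (-3.5727)^2] / 27.6383644 = 7.82132789 / 27.6383644 = 0.283
So phi_hat = [-0.4030, 0.2830].
Therefore phi_hat_1 = -0.4030.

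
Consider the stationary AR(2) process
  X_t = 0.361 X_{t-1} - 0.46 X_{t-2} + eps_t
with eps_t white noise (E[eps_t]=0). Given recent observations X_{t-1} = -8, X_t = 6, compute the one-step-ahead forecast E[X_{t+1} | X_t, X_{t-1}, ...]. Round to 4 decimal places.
E[X_{t+1} \mid \mathcal F_t] = 5.8460

For an AR(p) model X_t = c + sum_i phi_i X_{t-i} + eps_t, the
one-step-ahead conditional mean is
  E[X_{t+1} | X_t, ...] = c + sum_i phi_i X_{t+1-i}.
Substitute known values:
  E[X_{t+1} | ...] = (0.361) * (6) + (-0.46) * (-8)
                   = 5.8460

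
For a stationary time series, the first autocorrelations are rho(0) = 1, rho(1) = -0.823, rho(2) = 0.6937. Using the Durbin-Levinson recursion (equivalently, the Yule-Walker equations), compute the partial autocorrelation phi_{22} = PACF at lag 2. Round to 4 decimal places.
\phi_{22} = 0.0507

The PACF at lag k is phi_{kk}, the last component of the solution
to the Yule-Walker system G_k phi = r_k where
  (G_k)_{ij} = rho(|i - j|), (r_k)_i = rho(i), i,j = 1..k.
Equivalently, Durbin-Levinson gives phi_{kk} iteratively:
  phi_{11} = rho(1)
  phi_{kk} = [rho(k) - sum_{j=1..k-1} phi_{k-1,j} rho(k-j)]
            / [1 - sum_{j=1..k-1} phi_{k-1,j} rho(j)],
  phi_{k,j} = phi_{k-1,j} - phi_{kk} phi_{k-1,k-j},  j = 1..k-1.
Step k = 1:
  phi_11 = rho(1) = -0.823.
Step k = 2:
  phi_22 = [rho(2) - phi_11 rho(1)] / [1 - phi_11 rho(1)] = [0.6937 - (-0.823)(-0.823)] / [1 - (-0.823)(-0.823)]
         = 0.016371 / 0.322671 = 0.0507.
Therefore phi_{22} = 0.0507.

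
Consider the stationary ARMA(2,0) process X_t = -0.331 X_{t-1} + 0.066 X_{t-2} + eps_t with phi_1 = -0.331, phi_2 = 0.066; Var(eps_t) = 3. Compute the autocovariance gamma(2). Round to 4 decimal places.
\gamma(2) = 0.6316

Multiply the model equation by X_{t-k} and take expectations. With theta_0 = psi_0 = 1 and psi_j the MA(infinity) weights, this gives
  gamma(k) - sum_i phi_i gamma(k-i) = c_k,
  c_k = sigma^2 * sum_{j=k..q} theta_j psi_{j-k}   (c_k = 0 for k > q),
using gamma(-m) = gamma(m).
Pure AR (q = 0): c_0 = sigma^2 = 3, c_k = 0 for k >= 1.
Equations for k = 0, 1, 2 (AR order 2, c_2 = 0):
  (E0) gamma(0) = phi_1 gamma(1) + phi_2 gamma(2) + c_0
  (E1) gamma(1) = phi_1 gamma(0) + phi_2 gamma(1) + c_1
  (E2) gamma(2) = phi_1 gamma(1) + phi_2 gamma(0)
From (E1): gamma(1) = A gamma(0) + B with
  A = phi_1 / (1 - phi_2) = -0.331 / 0.934 = -0.35439,   B = c_1 / (1 - phi_2) = 0 / 0.934 = 0.
Insert (E2) into (E0): gamma(0) (1 - phi_2^2) = phi_1 (1 + phi_2) gamma(1) + c_0.
  phi_1 (1 + phi_2) = (-0.331)(1.066) = -0.352846,   1 - phi_2^2 = 0.995644.
Replace gamma(1) by A gamma(0) + B and collect gamma(0):
  gamma(0) [0.995644 - (-0.352846)(-0.35439)] = c_0 = 3
  gamma(0) * 0.870599 = 3
  gamma(0) = 3 / 0.870599 = 3.445903.
  gamma(1) = A gamma(0) = (-0.35439)(3.445903) = -1.221193.
  gamma(2) = phi_1 gamma(1) + phi_2 gamma(0) = (-0.331)(-1.221193) + (0.066)(3.445903) = 0.631644.
Therefore gamma(2) = 0.6316 (to 4 decimal places).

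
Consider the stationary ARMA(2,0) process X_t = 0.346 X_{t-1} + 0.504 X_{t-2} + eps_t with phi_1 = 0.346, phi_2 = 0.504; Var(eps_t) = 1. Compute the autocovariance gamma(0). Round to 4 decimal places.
\gamma(0) = 2.6111

Multiply the model equation by X_{t-k} and take expectations. With theta_0 = psi_0 = 1 and psi_j the MA(infinity) weights, this gives
  gamma(k) - sum_i phi_i gamma(k-i) = c_k,
  c_k = sigma^2 * sum_{j=k..q} theta_j psi_{j-k}   (c_k = 0 for k > q),
using gamma(-m) = gamma(m).
Pure AR (q = 0): c_0 = sigma^2 = 1, c_k = 0 for k >= 1.
Equations for k = 0, 1, 2 (AR order 2, c_2 = 0):
  (E0) gamma(0) = phi_1 gamma(1) + phi_2 gamma(2) + c_0
  (E1) gamma(1) = phi_1 gamma(0) + phi_2 gamma(1) + c_1
  (E2) gamma(2) = phi_1 gamma(1) + phi_2 gamma(0)
From (E1): gamma(1) = A gamma(0) + B with
  A = phi_1 / (1 - phi_2) = 0.346 / 0.496 = 0.697581,   B = c_1 / (1 - phi_2) = 0 / 0.496 = 0.
Insert (E2) into (E0): gamma(0) (1 - phi_2^2) = phi_1 (1 + phi_2) gamma(1) + c_0.
  phi_1 (1 + phi_2) = (0.346)(1.504) = 0.520384,   1 - phi_2^2 = 0.745984.
Replace gamma(1) by A gamma(0) + B and collect gamma(0):
  gamma(0) [0.745984 - (0.520384)(0.697581)] = c_0 = 1
  gamma(0) * 0.382974 = 1
  gamma(0) = 1 / 0.382974 = 2.611142.
Therefore gamma(0) = 2.6111 (to 4 decimal places).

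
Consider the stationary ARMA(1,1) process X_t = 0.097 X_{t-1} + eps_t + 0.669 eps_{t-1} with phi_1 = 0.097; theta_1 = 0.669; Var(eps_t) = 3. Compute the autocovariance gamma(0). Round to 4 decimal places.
\gamma(0) = 4.7770

Multiply the model equation by X_{t-k} and take expectations. With theta_0 = psi_0 = 1 and psi_j the MA(infinity) weights, this gives
  gamma(k) - sum_i phi_i gamma(k-i) = c_k,
  c_k = sigma^2 * sum_{j=k..q} theta_j psi_{j-k}   (c_k = 0 for k > q),
using gamma(-m) = gamma(m).
psi-weights needed (psi_j = theta_j + sum_i phi_i psi_{j-i}):
  psi_1 = theta_1 + phi_1 = 0.669 + (0.097) = 0.766
Right-hand sides:
  c_0 = sigma^2 (1 + theta_1 psi_1) = 3 * (1 + (0.669)(0.766)) = 3 * 1.512454 = 4.537362
  c_1 = sigma^2 theta_1 = 3 * (0.669) = 2.007
  c_2 = 0
Equations for k = 0 and k = 1 (AR order 1):
  gamma(0) = phi_1 gamma(1) + c_0
  gamma(1) = phi_1 gamma(0) + c_1
Substituting the second into the first: gamma(0) (1 - phi_1^2) = c_0 + phi_1 c_1, so
  gamma(0) = (c_0 + phi_1 c_1) / (1 - phi_1^2) = (4.537362 + (0.097)(2.007)) / (1 - (0.097)^2) = 4.732041 / 0.990591 = 4.776988.
Therefore gamma(0) = 4.7770 (to 4 decimal places).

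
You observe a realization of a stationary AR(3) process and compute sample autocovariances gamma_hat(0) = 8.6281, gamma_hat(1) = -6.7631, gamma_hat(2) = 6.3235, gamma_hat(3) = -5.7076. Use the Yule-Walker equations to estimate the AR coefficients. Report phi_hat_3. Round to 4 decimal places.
\hat\phi_{3} = -0.0650

The Yule-Walker equations for an AR(p) process read, in matrix form,
  Gamma_p phi = r_p,   with   (Gamma_p)_{ij} = gamma(|i - j|),
                       (r_p)_i = gamma(i),   i,j = 1..p.
Substitute the sample gammas (Toeplitz matrix and right-hand side of size 3):
  Gamma_p = [[8.6281, -6.7631, 6.3235], [-6.7631, 8.6281, -6.7631], [6.3235, -6.7631, 8.6281]]
  r_p     = [-6.7631, 6.3235, -5.7076]
Written out (R1..R3):
  (R1) 8.6281 phi_1 - 6.7631 phi_2 + 6.3235 phi_3 = -6.7631
  (R2) -6.7631 phi_1 + 8.6281 phi_2 - 6.7631 phi_3 = 6.3235
  (R3) 6.3235 phi_1 - 6.7631 phi_2 + 8.6281 phi_3 = -5.7076
Gaussian elimination:
  R2 <- R2 - (-6.7631/8.6281) R1 = R2 - (-0.783846) R1:  3.326872 phi_2 - 1.806451 phi_3 = 1.022272
  R3 <- R3 - (6.3235/8.6281) R1 = R3 - (0.732896) R1:  -1.806451 phi_2 + 3.993632 phi_3 = -0.750951
  R3 <- R3 - (-1.806451/3.326872) R2 = R3 - (-0.542988) R2:  3.012751 phi_3 = -0.19587
Back-substitution:
  phi_hat_3 = -0.19587 / 3.012751 = -0.065014
  phi_hat_2 = (1.022272 - (-1.806451)(-0.065014)) / 3.326872 = 0.271976
  phi_hat_1 = (-6.7631 - (-6.7631)(0.271976) - (6.3235)(-0.065014)) / 8.6281 = -0.523011
So phi_hat = [-0.5230, 0.2720, -0.0650].
Therefore phi_hat_3 = -0.0650.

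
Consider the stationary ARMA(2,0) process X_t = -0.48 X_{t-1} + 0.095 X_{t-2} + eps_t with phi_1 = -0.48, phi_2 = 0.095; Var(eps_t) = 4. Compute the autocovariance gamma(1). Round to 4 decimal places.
\gamma(1) = -2.9788

Multiply the model equation by X_{t-k} and take expectations. With theta_0 = psi_0 = 1 and psi_j the MA(infinity) weights, this gives
  gamma(k) - sum_i phi_i gamma(k-i) = c_k,
  c_k = sigma^2 * sum_{j=k..q} theta_j psi_{j-k}   (c_k = 0 for k > q),
using gamma(-m) = gamma(m).
Pure AR (q = 0): c_0 = sigma^2 = 4, c_k = 0 for k >= 1.
Equations for k = 0, 1, 2 (AR order 2, c_2 = 0):
  (E0) gamma(0) = phi_1 gamma(1) + phi_2 gamma(2) + c_0
  (E1) gamma(1) = phi_1 gamma(0) + phi_2 gamma(1) + c_1
  (E2) gamma(2) = phi_1 gamma(1) + phi_2 gamma(0)
From (E1): gamma(1) = A gamma(0) + B with
  A = phi_1 / (1 - phi_2) = -0.48 / 0.905 = -0.530387,   B = c_1 / (1 - phi_2) = 0 / 0.905 = 0.
Insert (E2) into (E0): gamma(0) (1 - phi_2^2) = phi_1 (1 + phi_2) gamma(1) + c_0.
  phi_1 (1 + phi_2) = (-0.48)(1.095) = -0.5256,   1 - phi_2^2 = 0.990975.
Replace gamma(1) by A gamma(0) + B and collect gamma(0):
  gamma(0) [0.990975 - (-0.5256)(-0.530387)] = c_0 = 4
  gamma(0) * 0.712204 = 4
  gamma(0) = 4 / 0.712204 = 5.61637.
  gamma(1) = A gamma(0) = (-0.530387)(5.61637) = -2.978848.
Therefore gamma(1) = -2.9788 (to 4 decimal places).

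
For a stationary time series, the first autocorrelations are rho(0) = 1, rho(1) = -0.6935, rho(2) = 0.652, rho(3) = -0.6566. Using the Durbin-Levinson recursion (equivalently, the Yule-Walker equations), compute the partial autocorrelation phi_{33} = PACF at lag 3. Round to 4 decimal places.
\phi_{33} = -0.2700

The PACF at lag k is phi_{kk}, the last component of the solution
to the Yule-Walker system G_k phi = r_k where
  (G_k)_{ij} = rho(|i - j|), (r_k)_i = rho(i), i,j = 1..k.
Equivalently, Durbin-Levinson gives phi_{kk} iteratively:
  phi_{11} = rho(1)
  phi_{kk} = [rho(k) - sum_{j=1..k-1} phi_{k-1,j} rho(k-j)]
            / [1 - sum_{j=1..k-1} phi_{k-1,j} rho(j)],
  phi_{k,j} = phi_{k-1,j} - phi_{kk} phi_{k-1,k-j},  j = 1..k-1.
Step k = 1:
  phi_11 = rho(1) = -0.6935.
Step k = 2:
  phi_22 = [rho(2) - phi_11 rho(1)] / [1 - phi_11 rho(1)] = [0.652 - (-0.6935)(-0.6935)] / [1 - (-0.6935)(-0.6935)]
         = 0.17105775 / 0.51905775 = 0.329554.
  Update: phi_21 = phi_11 - phi_22 phi_11 = -0.6935 - (0.329554)(-0.6935) = -0.464954.
Step k = 3:
  phi_33 = [rho(3) - phi_21 rho(2) - phi_22 rho(1)] / [1 - phi_21 rho(1) - phi_22 rho(2)]
    numerator   = -0.6566 - (-0.464954)(0.652) - (0.329554)(-0.6935) = -0.12490401
    denominator = 1 - (-0.464954)(-0.6935) - (0.329554)(0.652) = 0.46268492
  phi_33 = -0.12490401 / 0.46268492 = -0.27.
Therefore phi_{33} = -0.2700.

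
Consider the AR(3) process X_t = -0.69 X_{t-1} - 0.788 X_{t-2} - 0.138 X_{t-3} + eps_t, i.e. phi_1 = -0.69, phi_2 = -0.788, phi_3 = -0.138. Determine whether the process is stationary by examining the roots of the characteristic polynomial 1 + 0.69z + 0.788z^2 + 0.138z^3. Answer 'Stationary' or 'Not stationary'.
\text{Stationary}

The AR(p) characteristic polynomial is P(z) = 1 + 0.69z + 0.788z^2 + 0.138z^3.
Stationarity requires all roots to lie outside the unit circle, i.e. |z| > 1 for every root.
Degree 3: look for a simple real root z0 first, then factor out (1 - z/z0) and solve the remaining quadratic.
Testing z0 = -5: P(-5) = 1 + (0.69)(-5) + (0.788)(-5)^2 + (0.138)(-5)^3
  = 1 + (-3.45) + (19.7) + (-17.25) = 0.  So z_0 = -5 is a root, |z_0| = 5.
Divide out the factor (1 + 0.2 z) = (1 - z/z0) (since 1/z0 = -0.2):
  P(z) = (1 + 0.2 z)(1 + (0.49) z + (0.69) z^2)
  [check: z-coef 0.49 - (-0.2) = 0.69; z^2-coef 0.69 - (-0.2)(0.49) = 0.788; z^3-coef -(-0.2)(0.69) = 0.138.]
Remaining roots from the quadratic factor 1 + (0.49) z + (0.69) z^2:
  Set 1 + (0.49) z + (0.69) z^2 = 0, i.e. a z^2 + b z + c = 0 with a = 0.69, b = 0.49, c = 1.
  Discriminant D = b^2 - 4ac = (0.49)^2 - 4*(0.69)*1 = 0.2401 - (2.76) = -2.5199.
  D < 0, so the roots are the complex-conjugate pair z = (-b +/- i sqrt(-D)) / (2a) = -0.3551 +/- 1.1503i.
  For a conjugate pair |z|^2 = z * conj(z) = (product of roots) = c/a = 1/(0.69) = 1.449275, so |z| = sqrt(1.449275) = 1.2039 for both roots.
Moduli of all roots: 5.0000, 1.2039, 1.2039.
All moduli strictly greater than 1? Yes.
Verdict: Stationary.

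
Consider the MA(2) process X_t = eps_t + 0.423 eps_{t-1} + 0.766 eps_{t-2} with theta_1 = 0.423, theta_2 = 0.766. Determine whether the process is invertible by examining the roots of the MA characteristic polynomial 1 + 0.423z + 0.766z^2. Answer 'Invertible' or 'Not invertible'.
\text{Invertible}

The MA(q) characteristic polynomial is P(z) = 1 + 0.423z + 0.766z^2.
Invertibility requires all roots to lie outside the unit circle, i.e. |z| > 1 for every root.
Set 1 + (0.423) z + (0.766) z^2 = 0, i.e. a z^2 + b z + c = 0 with a = 0.766, b = 0.423, c = 1.
Discriminant D = b^2 - 4ac = (0.423)^2 - 4*(0.766)*1 = 0.178929 - (3.064) = -2.885071.
D < 0, so the roots are the complex-conjugate pair z = (-b +/- i sqrt(-D)) / (2a) = -0.2761 +/- 1.1087i.
For a conjugate pair |z|^2 = z * conj(z) = (product of roots) = c/a = 1/(0.766) = 1.305483, so |z| = sqrt(1.305483) = 1.1426 for both roots.
Moduli of all roots: 1.1426, 1.1426.
All moduli strictly greater than 1? Yes.
Verdict: Invertible.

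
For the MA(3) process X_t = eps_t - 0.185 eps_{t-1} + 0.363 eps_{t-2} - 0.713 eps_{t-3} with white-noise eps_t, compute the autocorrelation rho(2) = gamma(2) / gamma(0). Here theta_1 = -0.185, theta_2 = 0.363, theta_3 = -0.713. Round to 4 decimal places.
\rho(2) = 0.2956

For an MA(q) process with theta_0 = 1, the autocovariance is
  gamma(k) = sigma^2 * sum_{i=0..q-k} theta_i * theta_{i+k},
and rho(k) = gamma(k) / gamma(0). Sigma^2 cancels.
  numerator   = (1)*(0.363) + (-0.185)*(-0.713) = 0.494905.
  denominator = (1)^2 + (-0.185)^2 + (0.363)^2 + (-0.713)^2 = 1.674363.
  rho(2) = 0.494905 / 1.674363 = 0.2956.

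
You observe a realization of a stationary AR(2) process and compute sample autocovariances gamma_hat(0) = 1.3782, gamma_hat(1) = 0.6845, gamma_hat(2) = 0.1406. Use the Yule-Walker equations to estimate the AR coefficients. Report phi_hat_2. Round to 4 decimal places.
\hat\phi_{2} = -0.1920

The Yule-Walker equations for an AR(p) process read, in matrix form,
  Gamma_p phi = r_p,   with   (Gamma_p)_{ij} = gamma(|i - j|),
                       (r_p)_i = gamma(i),   i,j = 1..p.
Substitute the sample gammas (Toeplitz matrix and right-hand side of size 2):
  Gamma_p = [[1.3782, 0.6845], [0.6845, 1.3782]]
  r_p     = [0.6845, 0.1406]
Written out:
  1.3782 phi_1 + 0.6845 phi_2 = 0.6845
  0.6845 phi_1 + 1.3782 phi_2 = 0.1406
Solve by Cramer's rule:
  det = gamma(0)^2 - gamma(1)^2 = (1.3782)^2 - (0.6845)^2 = 1.89943524 - 0.46854025 = 1.43089499
  phi_hat_1 = [gamma(1) gamma(0) - gamma(1) gamma(2)] / det = [(0.6845)(1.3782) - (0.6845)(0.1406)] / 1.43089499 = 0.8471372 / 1.43089499 = 0.592
  phi_hat_2 = [gamma(0) gamma(2) - gamma(1)^2] / det = [(1.3782)(0.1406) - (0.6845)^2] / 1.43089499 = -0.27476533 / 1.43089499 = -0.192
So phi_hat = [0.5920, -0.1920].
Therefore phi_hat_2 = -0.1920.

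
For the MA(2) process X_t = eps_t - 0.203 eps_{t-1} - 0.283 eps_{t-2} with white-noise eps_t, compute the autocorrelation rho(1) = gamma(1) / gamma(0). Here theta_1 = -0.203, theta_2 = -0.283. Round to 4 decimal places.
\rho(1) = -0.1298

For an MA(q) process with theta_0 = 1, the autocovariance is
  gamma(k) = sigma^2 * sum_{i=0..q-k} theta_i * theta_{i+k},
and rho(k) = gamma(k) / gamma(0). Sigma^2 cancels.
  numerator   = (1)*(-0.203) + (-0.203)*(-0.283) = -0.145551.
  denominator = (1)^2 + (-0.203)^2 + (-0.283)^2 = 1.121298.
  rho(1) = -0.145551 / 1.121298 = -0.1298.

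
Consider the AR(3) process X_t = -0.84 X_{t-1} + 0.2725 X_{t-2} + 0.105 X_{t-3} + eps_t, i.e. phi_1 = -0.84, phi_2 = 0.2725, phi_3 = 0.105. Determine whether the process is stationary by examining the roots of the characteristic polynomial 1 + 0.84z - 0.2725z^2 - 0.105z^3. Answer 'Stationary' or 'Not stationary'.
\text{Not stationary}

The AR(p) characteristic polynomial is P(z) = 1 + 0.84z - 0.2725z^2 - 0.105z^3.
Stationarity requires all roots to lie outside the unit circle, i.e. |z| > 1 for every root.
Degree 3: look for a simple real root z0 first, then factor out (1 - z/z0) and solve the remaining quadratic.
Testing z0 = -4: P(-4) = 1 + (0.84)(-4) + (-0.2725)(-4)^2 + (-0.105)(-4)^3
  = 1 + (-3.36) + (-4.36) + (6.72) = 0.  So z_0 = -4 is a root, |z_0| = 4.
Divide out the factor (1 + 0.25 z) = (1 - z/z0) (since 1/z0 = -0.25):
  P(z) = (1 + 0.25 z)(1 + (0.59) z + (-0.42) z^2)
  [check: z-coef 0.59 - (-0.25) = 0.84; z^2-coef -0.42 - (-0.25)(0.59) = -0.2725; z^3-coef -(-0.25)(-0.42) = -0.105.]
Remaining roots from the quadratic factor 1 + (0.59) z + (-0.42) z^2:
  Set 1 + (0.59) z + (-0.42) z^2 = 0, i.e. a z^2 + b z + c = 0 with a = -0.42, b = 0.59, c = 1.
  Discriminant D = b^2 - 4ac = (0.59)^2 - 4*(-0.42)*1 = 0.3481 - (-1.68) = 2.0281.
  D >= 0, so the roots are real: z = (-b +/- sqrt(D)) / (2a) = (-0.59 +/- 1.424114) / (-0.84).
    z_1 = (-0.59 + 1.424114) / (-0.84) = -0.993,   |z_1| = 0.993.
    z_2 = (-0.59 - 1.424114) / (-0.84) = 2.3978,   |z_2| = 2.3978.
Moduli of all roots: 4.0000, 0.9930, 2.3978.
All moduli strictly greater than 1? No.
Verdict: Not stationary.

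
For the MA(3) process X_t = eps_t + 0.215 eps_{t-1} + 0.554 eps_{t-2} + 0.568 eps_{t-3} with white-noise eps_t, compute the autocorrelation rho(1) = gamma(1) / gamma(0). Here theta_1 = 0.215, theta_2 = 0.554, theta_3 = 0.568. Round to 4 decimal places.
\rho(1) = 0.3872

For an MA(q) process with theta_0 = 1, the autocovariance is
  gamma(k) = sigma^2 * sum_{i=0..q-k} theta_i * theta_{i+k},
and rho(k) = gamma(k) / gamma(0). Sigma^2 cancels.
  numerator   = (1)*(0.215) + (0.215)*(0.554) + (0.554)*(0.568) = 0.648782.
  denominator = (1)^2 + (0.215)^2 + (0.554)^2 + (0.568)^2 = 1.675765.
  rho(1) = 0.648782 / 1.675765 = 0.3872.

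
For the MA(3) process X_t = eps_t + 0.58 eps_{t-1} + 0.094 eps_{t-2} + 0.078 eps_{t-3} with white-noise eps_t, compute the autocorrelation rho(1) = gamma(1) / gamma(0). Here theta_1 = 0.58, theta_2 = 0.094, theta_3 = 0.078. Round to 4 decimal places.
\rho(1) = 0.4750

For an MA(q) process with theta_0 = 1, the autocovariance is
  gamma(k) = sigma^2 * sum_{i=0..q-k} theta_i * theta_{i+k},
and rho(k) = gamma(k) / gamma(0). Sigma^2 cancels.
  numerator   = (1)*(0.58) + (0.58)*(0.094) + (0.094)*(0.078) = 0.641852.
  denominator = (1)^2 + (0.58)^2 + (0.094)^2 + (0.078)^2 = 1.35132.
  rho(1) = 0.641852 / 1.35132 = 0.4750.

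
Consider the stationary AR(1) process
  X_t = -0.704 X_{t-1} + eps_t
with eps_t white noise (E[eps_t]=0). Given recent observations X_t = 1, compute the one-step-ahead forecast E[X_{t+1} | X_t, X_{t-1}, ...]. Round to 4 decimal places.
E[X_{t+1} \mid \mathcal F_t] = -0.7040

For an AR(p) model X_t = c + sum_i phi_i X_{t-i} + eps_t, the
one-step-ahead conditional mean is
  E[X_{t+1} | X_t, ...] = c + sum_i phi_i X_{t+1-i}.
Substitute known values:
  E[X_{t+1} | ...] = (-0.704) * (1)
                   = -0.7040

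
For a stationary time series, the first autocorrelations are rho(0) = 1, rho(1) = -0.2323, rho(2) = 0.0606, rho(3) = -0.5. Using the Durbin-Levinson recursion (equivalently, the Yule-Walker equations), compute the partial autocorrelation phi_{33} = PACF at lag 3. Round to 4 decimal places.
\phi_{33} = -0.5120

The PACF at lag k is phi_{kk}, the last component of the solution
to the Yule-Walker system G_k phi = r_k where
  (G_k)_{ij} = rho(|i - j|), (r_k)_i = rho(i), i,j = 1..k.
Equivalently, Durbin-Levinson gives phi_{kk} iteratively:
  phi_{11} = rho(1)
  phi_{kk} = [rho(k) - sum_{j=1..k-1} phi_{k-1,j} rho(k-j)]
            / [1 - sum_{j=1..k-1} phi_{k-1,j} rho(j)],
  phi_{k,j} = phi_{k-1,j} - phi_{kk} phi_{k-1,k-j},  j = 1..k-1.
Step k = 1:
  phi_11 = rho(1) = -0.2323.
Step k = 2:
  phi_22 = [rho(2) - phi_11 rho(1)] / [1 - phi_11 rho(1)] = [0.0606 - (-0.2323)(-0.2323)] / [1 - (-0.2323)(-0.2323)]
         = 0.00663671 / 0.94603671 = 0.007015.
  Update: phi_21 = phi_11 - phi_22 phi_11 = -0.2323 - (0.007015)(-0.2323) = -0.23067.
Step k = 3:
  phi_33 = [rho(3) - phi_21 rho(2) - phi_22 rho(1)] / [1 - phi_21 rho(1) - phi_22 rho(2)]
    numerator   = -0.5 - (-0.23067)(0.0606) - (0.007015)(-0.2323) = -0.48439173
    denominator = 1 - (-0.23067)(-0.2323) - (0.007015)(0.0606) = 0.94599015
  phi_33 = -0.48439173 / 0.94599015 = -0.512.
Therefore phi_{33} = -0.5120.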